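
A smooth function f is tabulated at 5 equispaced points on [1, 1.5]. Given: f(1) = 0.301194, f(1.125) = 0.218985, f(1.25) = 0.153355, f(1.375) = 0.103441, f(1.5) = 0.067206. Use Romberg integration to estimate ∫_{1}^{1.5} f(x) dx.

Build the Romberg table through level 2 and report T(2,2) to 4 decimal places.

0.0819

T(0,0) (trapezoid, 1 panel, h=0.5000): 0.092100
T(1,0) (trapezoid, 2 panels, h=0.2500): 0.084389
T(2,0) (trapezoid, 4 panels, h=0.1250): 0.082498
T(1,1) = 0.084389 + (0.084389 − 0.092100)/3 = 0.081819
T(2,1) = 0.082498 + (0.082498 − 0.084389)/3 = 0.081868
T(2,2) = 0.081868 + (0.081868 − 0.081819)/15 = 0.081871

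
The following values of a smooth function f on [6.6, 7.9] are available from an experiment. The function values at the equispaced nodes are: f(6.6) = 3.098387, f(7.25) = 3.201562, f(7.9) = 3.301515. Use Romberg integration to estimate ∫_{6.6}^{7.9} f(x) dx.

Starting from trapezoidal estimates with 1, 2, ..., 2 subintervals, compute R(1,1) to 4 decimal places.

R(0,0) (trapezoid, 1 panel, h=1.3000): 4.159936
R(1,0) (trapezoid, 2 panels, h=0.6500): 4.160983
R(1,1) = 4.160983 + (4.160983 − 4.159936)/3 = 4.161332

4.1613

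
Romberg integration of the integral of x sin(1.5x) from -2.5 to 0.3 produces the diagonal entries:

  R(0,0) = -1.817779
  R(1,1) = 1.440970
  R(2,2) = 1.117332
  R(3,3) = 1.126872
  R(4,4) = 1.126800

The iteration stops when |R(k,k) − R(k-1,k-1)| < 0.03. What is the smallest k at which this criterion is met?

|R(1,1) − R(0,0)| = 3.258749 ≥ 0.03
|R(2,2) − R(1,1)| = 0.323638 ≥ 0.03
|R(3,3) − R(2,2)| = 0.009540 < 0.03

k = 3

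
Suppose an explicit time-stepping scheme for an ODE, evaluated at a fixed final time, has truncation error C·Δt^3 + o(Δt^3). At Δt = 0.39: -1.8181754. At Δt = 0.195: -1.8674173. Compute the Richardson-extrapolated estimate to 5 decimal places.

-1.87445

The leading error scales as Δt^3; refining by a factor of 2 reduces it by 2^3 = 8.
Extrapolated value = (8·A(Δt/2) − A(Δt)) / (8 − 1)
= (8·(-1.8674173) − (-1.8181754)) / 7
= -13.1211630 / 7 = -1.8744519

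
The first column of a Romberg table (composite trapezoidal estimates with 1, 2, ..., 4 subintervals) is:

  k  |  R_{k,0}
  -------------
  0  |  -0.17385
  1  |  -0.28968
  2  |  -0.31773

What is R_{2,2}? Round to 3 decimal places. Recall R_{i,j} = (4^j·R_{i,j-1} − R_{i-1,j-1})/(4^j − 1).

-0.327

Richardson extrapolation on the trapezoidal column (denominator 4−1=3):
R_{1,1} = (4·(-0.28968) − (-0.17385)) / 3 = -0.32829
R_{2,1} = (4·(-0.31773) − (-0.28968)) / 3 = -0.32708
R_{2,2} = (16·(-0.32708) − (-0.32829)) / 15 = -0.32700
(Column j=1 coincides with Simpson's rule on the same nodes.)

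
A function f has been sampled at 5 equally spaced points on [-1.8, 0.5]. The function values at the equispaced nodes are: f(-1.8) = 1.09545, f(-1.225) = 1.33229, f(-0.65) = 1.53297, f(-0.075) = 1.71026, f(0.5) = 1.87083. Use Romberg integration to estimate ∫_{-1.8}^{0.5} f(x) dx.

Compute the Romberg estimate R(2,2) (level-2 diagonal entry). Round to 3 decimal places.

3.489

R(0,0) (trapezoid, 1 panel, h=2.3000): 3.41122
R(1,0) (trapezoid, 2 panels, h=1.1500): 3.46853
R(2,0) (trapezoid, 4 panels, h=0.5750): 3.48373
R(1,1) = 3.46853 + (3.46853 − 3.41122)/3 = 3.48763
R(2,1) = 3.48373 + (3.48373 − 3.46853)/3 = 3.48880
R(2,2) = 3.48880 + (3.48880 − 3.48763)/15 = 3.48888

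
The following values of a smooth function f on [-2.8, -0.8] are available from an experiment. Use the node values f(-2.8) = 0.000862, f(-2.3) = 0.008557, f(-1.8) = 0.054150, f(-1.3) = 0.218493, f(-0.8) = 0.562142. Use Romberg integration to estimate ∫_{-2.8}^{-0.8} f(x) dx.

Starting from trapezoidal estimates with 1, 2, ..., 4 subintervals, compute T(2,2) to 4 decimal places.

T(0,0) (trapezoid, 1 panel, h=2.0000): 0.563004
T(1,0) (trapezoid, 2 panels, h=1.0000): 0.335652
T(2,0) (trapezoid, 4 panels, h=0.5000): 0.281351
T(1,1) = 0.335652 + (0.335652 − 0.563004)/3 = 0.259868
T(2,1) = 0.281351 + (0.281351 − 0.335652)/3 = 0.263251
T(2,2) = 0.263251 + (0.263251 − 0.259868)/15 = 0.263477

0.2635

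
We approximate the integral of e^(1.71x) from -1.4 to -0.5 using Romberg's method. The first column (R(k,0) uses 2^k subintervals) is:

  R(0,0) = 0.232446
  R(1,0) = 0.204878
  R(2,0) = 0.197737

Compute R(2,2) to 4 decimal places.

0.1953

R(1,1) = (4·0.204878 − 0.232446) / 3 = 0.195689
R(2,1) = 0.197737 + (0.197737 − 0.204878)/3 = 0.195357
R(2,2) = 0.195357 + (0.195357 − 0.195689)/15 = 0.195335
(Column j=1 coincides with Simpson's rule on the same nodes.)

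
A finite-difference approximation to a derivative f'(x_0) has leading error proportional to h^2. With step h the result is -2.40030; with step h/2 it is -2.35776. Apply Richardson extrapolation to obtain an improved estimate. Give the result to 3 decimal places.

The leading error scales as h^2; refining by a factor of 2 reduces it by 2^2 = 4.
Extrapolated value = (4·A(h/2) − A(h)) / (4 − 1)
= (4·(-2.35776) − (-2.40030)) / 3
= -7.03074 / 3 = -2.34358

-2.344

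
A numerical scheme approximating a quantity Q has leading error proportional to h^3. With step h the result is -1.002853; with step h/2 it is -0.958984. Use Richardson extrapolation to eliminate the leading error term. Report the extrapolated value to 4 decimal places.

Extrapolated value = (8·A(h/2) − A(h)) / (8 − 1)
= (8·(-0.958984) − (-1.002853)) / 7
= -6.669019 / 7 = -0.952717

-0.9527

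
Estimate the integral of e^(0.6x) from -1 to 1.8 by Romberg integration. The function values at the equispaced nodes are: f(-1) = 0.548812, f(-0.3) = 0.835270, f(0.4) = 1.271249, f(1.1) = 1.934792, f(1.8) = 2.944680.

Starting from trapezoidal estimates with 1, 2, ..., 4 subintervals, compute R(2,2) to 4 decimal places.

R(0,0) (trapezoid, 1 panel, h=2.8000): 4.890889
R(1,0) (trapezoid, 2 panels, h=1.4000): 4.225193
R(2,0) (trapezoid, 4 panels, h=0.7000): 4.051640
R(1,1) = 4.225193 + (4.225193 − 4.890889)/3 = 4.003294
R(2,1) = 4.051640 + (4.051640 − 4.225193)/3 = 3.993789
R(2,2) = 3.993789 + (3.993789 − 4.003294)/15 = 3.993155

3.9932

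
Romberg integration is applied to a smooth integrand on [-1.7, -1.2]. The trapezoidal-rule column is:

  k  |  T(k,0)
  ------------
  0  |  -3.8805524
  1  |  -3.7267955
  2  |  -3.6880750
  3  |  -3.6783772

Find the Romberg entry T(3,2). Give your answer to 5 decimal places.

-3.67514

Richardson extrapolation on the trapezoidal column (denominator 4−1=3):
T(2,1) = -3.6880750 + (-3.6880750 − (-3.7267955))/3 = -3.6751682
T(3,1) = (4·(-3.6783772) − (-3.6880750)) / 3 = -3.6751446
T(3,2) = (16·(-3.6751446) − (-3.6751682)) / 15 = -3.6751430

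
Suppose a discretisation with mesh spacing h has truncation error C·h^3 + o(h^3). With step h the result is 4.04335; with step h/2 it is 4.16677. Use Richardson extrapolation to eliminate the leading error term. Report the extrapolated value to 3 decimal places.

Extrapolated value = (8·A(h/2) − A(h)) / (8 − 1)
= (8·4.16677 − 4.04335) / 7
= 29.29081 / 7 = 4.18440

4.184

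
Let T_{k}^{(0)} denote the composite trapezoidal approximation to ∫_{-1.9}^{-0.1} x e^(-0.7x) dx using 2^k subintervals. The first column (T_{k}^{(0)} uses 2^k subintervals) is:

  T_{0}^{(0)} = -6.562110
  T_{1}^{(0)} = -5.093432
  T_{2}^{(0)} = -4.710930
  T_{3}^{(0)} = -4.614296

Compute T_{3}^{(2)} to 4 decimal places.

-4.5820

T_{2}^{(1)} = (4·(-4.710930) − (-5.093432)) / 3 = -4.583429
T_{3}^{(1)} = -4.614296 + (-4.614296 − (-4.710930))/3 = -4.582085
T_{3}^{(2)} = -4.582085 + (-4.582085 − (-4.583429))/15 = -4.581995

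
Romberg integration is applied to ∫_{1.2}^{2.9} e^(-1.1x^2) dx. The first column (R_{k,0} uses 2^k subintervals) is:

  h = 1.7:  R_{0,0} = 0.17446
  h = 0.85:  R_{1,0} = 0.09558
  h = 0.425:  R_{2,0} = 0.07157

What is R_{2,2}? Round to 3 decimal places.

R_{1,1} = 0.09558 + (0.09558 − 0.17446)/3 = 0.06929
R_{2,1} = (4·0.07157 − 0.09558) / 3 = 0.06357
R_{2,2} = (16·0.06357 − 0.06929) / 15 = 0.06319

0.063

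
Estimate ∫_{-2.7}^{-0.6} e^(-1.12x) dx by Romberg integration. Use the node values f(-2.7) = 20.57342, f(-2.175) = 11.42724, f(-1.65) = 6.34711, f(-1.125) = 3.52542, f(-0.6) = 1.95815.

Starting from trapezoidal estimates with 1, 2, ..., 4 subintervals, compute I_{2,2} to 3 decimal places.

I_{0,0} (trapezoid, 1 panel, h=2.1000): 23.65815
I_{1,0} (trapezoid, 2 panels, h=1.0500): 18.49354
I_{2,0} (trapezoid, 4 panels, h=0.5250): 17.09692
I_{1,1} = 18.49354 + (18.49354 − 23.65815)/3 = 16.77200
I_{2,1} = 17.09692 + (17.09692 − 18.49354)/3 = 16.63138
I_{2,2} = 16.63138 + (16.63138 − 16.77200)/15 = 16.62201

16.622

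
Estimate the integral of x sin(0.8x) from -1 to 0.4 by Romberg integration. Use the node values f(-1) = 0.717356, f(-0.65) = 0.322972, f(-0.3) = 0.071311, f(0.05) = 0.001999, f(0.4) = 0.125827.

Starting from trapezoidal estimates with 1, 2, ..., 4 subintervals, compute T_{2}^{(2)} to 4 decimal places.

T_{0}^{(0)} (trapezoid, 1 panel, h=1.4000): 0.590228
T_{1}^{(0)} (trapezoid, 2 panels, h=0.7000): 0.345032
T_{2}^{(0)} (trapezoid, 4 panels, h=0.3500): 0.286256
T_{1}^{(1)} = 0.345032 + (0.345032 − 0.590228)/3 = 0.263300
T_{2}^{(1)} = 0.286256 + (0.286256 − 0.345032)/3 = 0.266664
T_{2}^{(2)} = 0.266664 + (0.266664 − 0.263300)/15 = 0.266888

0.2669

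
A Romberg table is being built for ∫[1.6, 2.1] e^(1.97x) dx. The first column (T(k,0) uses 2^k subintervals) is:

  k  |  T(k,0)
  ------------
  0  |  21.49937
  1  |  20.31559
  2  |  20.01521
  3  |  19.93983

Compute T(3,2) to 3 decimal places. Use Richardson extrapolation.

19.915

Richardson extrapolation on the trapezoidal column (denominator 4−1=3):
T(2,1) = 20.01521 + (20.01521 − 20.31559)/3 = 19.91508
T(3,1) = (4·19.93983 − 20.01521) / 3 = 19.91470
T(3,2) = (16·19.91470 − 19.91508) / 15 = 19.91467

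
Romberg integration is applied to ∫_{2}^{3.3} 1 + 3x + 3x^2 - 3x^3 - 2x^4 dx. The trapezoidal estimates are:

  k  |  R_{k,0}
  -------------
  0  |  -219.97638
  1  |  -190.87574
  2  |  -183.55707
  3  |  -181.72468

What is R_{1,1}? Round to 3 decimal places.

Richardson extrapolation on the trapezoidal column (denominator 4−1=3):
R_{1,1} = -190.87574 + (-190.87574 − (-219.97638))/3 = -181.17553

-181.176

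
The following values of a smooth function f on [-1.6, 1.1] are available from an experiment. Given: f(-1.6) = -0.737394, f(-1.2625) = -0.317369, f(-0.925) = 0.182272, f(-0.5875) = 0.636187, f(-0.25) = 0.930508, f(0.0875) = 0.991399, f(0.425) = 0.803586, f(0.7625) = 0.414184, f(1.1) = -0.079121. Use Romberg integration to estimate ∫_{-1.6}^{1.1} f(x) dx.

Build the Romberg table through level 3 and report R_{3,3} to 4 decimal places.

R_{0,0} (trapezoid, 1 panel, h=2.7000): -1.102295
R_{1,0} (trapezoid, 2 panels, h=1.3500): 0.705038
R_{2,0} (trapezoid, 4 panels, h=0.6750): 1.017973
R_{3,0} (trapezoid, 8 panels, h=0.3375): 1.090972
R_{1,1} = 0.705038 + (0.705038 − (-1.102295))/3 = 1.307482
R_{2,1} = 1.017973 + (1.017973 − 0.705038)/3 = 1.122285
R_{3,1} = 1.090972 + (1.090972 − 1.017973)/3 = 1.115305
R_{2,2} = 1.122285 + (1.122285 − 1.307482)/15 = 1.109939
R_{3,2} = 1.115305 + (1.115305 − 1.122285)/15 = 1.114840
R_{3,3} = 1.114840 + (1.114840 − 1.109939)/63 = 1.114918

1.1149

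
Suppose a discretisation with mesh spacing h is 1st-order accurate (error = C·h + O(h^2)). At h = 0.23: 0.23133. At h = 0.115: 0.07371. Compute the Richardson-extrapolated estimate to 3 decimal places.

The leading error scales as h; refining by a factor of 2 reduces it by 2^1 = 2.
Extrapolated value = (2·A(h/2) − A(h)) / (2 − 1)
= (2·0.07371 − 0.23133) / 1
= -0.08391 / 1 = -0.08391

-0.084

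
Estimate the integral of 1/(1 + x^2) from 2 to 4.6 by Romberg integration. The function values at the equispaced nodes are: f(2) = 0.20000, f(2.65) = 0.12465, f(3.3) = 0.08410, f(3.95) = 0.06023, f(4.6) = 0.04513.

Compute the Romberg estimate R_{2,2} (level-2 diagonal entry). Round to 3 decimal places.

0.250

R_{0,0} (trapezoid, 1 panel, h=2.6000): 0.31867
R_{1,0} (trapezoid, 2 panels, h=1.3000): 0.26866
R_{2,0} (trapezoid, 4 panels, h=0.6500): 0.25450
R_{1,1} = 0.26866 + (0.26866 − 0.31867)/3 = 0.25199
R_{2,1} = 0.25450 + (0.25450 − 0.26866)/3 = 0.24978
R_{2,2} = 0.24978 + (0.24978 − 0.25199)/15 = 0.24963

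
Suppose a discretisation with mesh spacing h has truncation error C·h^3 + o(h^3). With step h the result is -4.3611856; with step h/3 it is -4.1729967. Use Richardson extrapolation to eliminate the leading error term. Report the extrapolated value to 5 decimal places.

-4.16576

The leading error scales as h^3; refining by a factor of 3 reduces it by 3^3 = 27.
Extrapolated value = (27·A(h/3) − A(h)) / (27 − 1)
= (27·(-4.1729967) − (-4.3611856)) / 26
= -108.3097253 / 26 = -4.1657587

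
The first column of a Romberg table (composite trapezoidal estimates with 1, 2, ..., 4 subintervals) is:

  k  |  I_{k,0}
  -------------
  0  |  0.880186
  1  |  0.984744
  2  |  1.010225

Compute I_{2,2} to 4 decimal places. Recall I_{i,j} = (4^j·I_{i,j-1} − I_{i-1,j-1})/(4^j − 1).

1.0187

I_{1,1} = (4·0.984744 − 0.880186) / 3 = 1.019597
I_{2,1} = (4·1.010225 − 0.984744) / 3 = 1.018719
I_{2,2} = (16·1.018719 − 1.019597) / 15 = 1.018660
(Column j=1 coincides with Simpson's rule on the same nodes.)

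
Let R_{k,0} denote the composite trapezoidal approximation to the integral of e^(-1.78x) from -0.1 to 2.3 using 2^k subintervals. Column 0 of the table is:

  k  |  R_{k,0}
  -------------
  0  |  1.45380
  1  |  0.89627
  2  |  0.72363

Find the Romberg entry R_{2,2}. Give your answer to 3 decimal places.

0.663

Richardson extrapolation on the trapezoidal column (denominator 4−1=3):
R_{1,1} = (4·0.89627 − 1.45380) / 3 = 0.71043
R_{2,1} = (4·0.72363 − 0.89627) / 3 = 0.66608
R_{2,2} = (16·0.66608 − 0.71043) / 15 = 0.66312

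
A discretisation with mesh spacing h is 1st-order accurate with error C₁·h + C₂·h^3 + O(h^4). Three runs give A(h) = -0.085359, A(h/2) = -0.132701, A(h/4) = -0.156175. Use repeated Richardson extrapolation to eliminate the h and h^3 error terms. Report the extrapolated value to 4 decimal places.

First eliminate the h term (factor 2^1 = 2):
  B₁ = (2·(-0.132701) − (-0.085359))/1 = -0.180043
  B₂ = (2·(-0.156175) − (-0.132701))/1 = -0.179649
Then eliminate the h^3 term (factor 2^3 = 8):
  (8·(-0.179649) − (-0.180043))/7 = -0.179593

-0.1796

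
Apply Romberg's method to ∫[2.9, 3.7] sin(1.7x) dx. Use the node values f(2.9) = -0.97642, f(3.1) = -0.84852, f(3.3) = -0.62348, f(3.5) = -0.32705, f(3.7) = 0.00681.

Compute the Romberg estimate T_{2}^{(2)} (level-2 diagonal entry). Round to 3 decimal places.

-0.461

T_{0}^{(0)} (trapezoid, 1 panel, h=0.8000): -0.38784
T_{1}^{(0)} (trapezoid, 2 panels, h=0.4000): -0.44331
T_{2}^{(0)} (trapezoid, 4 panels, h=0.2000): -0.45677
T_{1}^{(1)} = -0.44331 + (-0.44331 − (-0.38784))/3 = -0.46180
T_{2}^{(1)} = -0.45677 + (-0.45677 − (-0.44331))/3 = -0.46126
T_{2}^{(2)} = -0.46126 + (-0.46126 − (-0.46180))/15 = -0.46122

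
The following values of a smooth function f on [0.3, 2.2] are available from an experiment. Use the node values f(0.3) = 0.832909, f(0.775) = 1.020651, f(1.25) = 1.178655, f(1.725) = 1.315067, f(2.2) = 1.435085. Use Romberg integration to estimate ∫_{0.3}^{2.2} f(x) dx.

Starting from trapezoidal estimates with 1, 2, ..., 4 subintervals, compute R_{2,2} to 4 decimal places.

2.2117

R_{0,0} (trapezoid, 1 panel, h=1.9000): 2.154594
R_{1,0} (trapezoid, 2 panels, h=0.9500): 2.197019
R_{2,0} (trapezoid, 4 panels, h=0.4750): 2.207976
R_{1,1} = 2.197019 + (2.197019 − 2.154594)/3 = 2.211161
R_{2,1} = 2.207976 + (2.207976 − 2.197019)/3 = 2.211628
R_{2,2} = 2.211628 + (2.211628 − 2.211161)/15 = 2.211659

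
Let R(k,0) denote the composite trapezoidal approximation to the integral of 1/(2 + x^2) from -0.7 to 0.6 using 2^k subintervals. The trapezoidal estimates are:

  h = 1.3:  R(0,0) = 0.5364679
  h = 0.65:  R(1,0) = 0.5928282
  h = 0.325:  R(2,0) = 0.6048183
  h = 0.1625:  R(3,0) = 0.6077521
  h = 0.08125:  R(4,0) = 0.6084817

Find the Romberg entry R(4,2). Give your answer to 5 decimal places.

0.60872

Richardson extrapolation on the trapezoidal column (denominator 4−1=3):
R(3,1) = (4·0.6077521 − 0.6048183) / 3 = 0.6087300
R(4,1) = 0.6084817 + (0.6084817 − 0.6077521)/3 = 0.6087249
R(4,2) = 0.6087249 + (0.6087249 − 0.6087300)/15 = 0.6087246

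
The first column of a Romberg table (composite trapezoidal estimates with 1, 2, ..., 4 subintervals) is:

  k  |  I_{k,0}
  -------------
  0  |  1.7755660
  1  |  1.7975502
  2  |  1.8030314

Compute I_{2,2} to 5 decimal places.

I_{1,1} = 1.7975502 + (1.7975502 − 1.7755660)/3 = 1.8048783
I_{2,1} = 1.8030314 + (1.8030314 − 1.7975502)/3 = 1.8048585
I_{2,2} = (16·1.8048585 − 1.8048783) / 15 = 1.8048572

1.80486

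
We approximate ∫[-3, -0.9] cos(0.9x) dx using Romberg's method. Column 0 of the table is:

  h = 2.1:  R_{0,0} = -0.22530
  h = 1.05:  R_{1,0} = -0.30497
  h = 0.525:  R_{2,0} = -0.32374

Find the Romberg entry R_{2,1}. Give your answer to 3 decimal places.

Richardson extrapolation on the trapezoidal column (denominator 4−1=3):
R_{2,1} = (4·(-0.32374) − (-0.30497)) / 3 = -0.33000
(Column j=1 coincides with Simpson's rule on the same nodes.)

-0.330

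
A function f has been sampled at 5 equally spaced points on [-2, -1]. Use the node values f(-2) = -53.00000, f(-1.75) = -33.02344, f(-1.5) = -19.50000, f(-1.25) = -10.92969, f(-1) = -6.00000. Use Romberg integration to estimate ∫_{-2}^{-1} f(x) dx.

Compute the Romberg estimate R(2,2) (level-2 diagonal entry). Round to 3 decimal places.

-22.817

R(0,0) (trapezoid, 1 panel, h=1.0000): -29.50000
R(1,0) (trapezoid, 2 panels, h=0.5000): -24.50000
R(2,0) (trapezoid, 4 panels, h=0.2500): -23.23828
R(1,1) = -24.50000 + (-24.50000 − (-29.50000))/3 = -22.83333
R(2,1) = -23.23828 + (-23.23828 − (-24.50000))/3 = -22.81771
R(2,2) = -22.81771 + (-22.81771 − (-22.83333))/15 = -22.81667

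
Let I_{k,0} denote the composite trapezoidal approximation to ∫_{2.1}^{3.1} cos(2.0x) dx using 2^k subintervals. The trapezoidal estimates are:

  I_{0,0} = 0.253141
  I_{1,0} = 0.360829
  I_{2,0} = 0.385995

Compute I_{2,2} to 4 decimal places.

I_{1,1} = 0.360829 + (0.360829 − 0.253141)/3 = 0.396725
I_{2,1} = 0.385995 + (0.385995 − 0.360829)/3 = 0.394384
I_{2,2} = 0.394384 + (0.394384 − 0.396725)/15 = 0.394228

0.3942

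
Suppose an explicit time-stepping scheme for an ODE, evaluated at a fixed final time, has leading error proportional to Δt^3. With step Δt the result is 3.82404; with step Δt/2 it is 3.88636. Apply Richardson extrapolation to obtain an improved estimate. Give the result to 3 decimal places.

The leading error scales as Δt^3; refining by a factor of 2 reduces it by 2^3 = 8.
Extrapolated value = (8·A(Δt/2) − A(Δt)) / (8 − 1)
= (8·3.88636 − 3.82404) / 7
= 27.26684 / 7 = 3.89526

3.895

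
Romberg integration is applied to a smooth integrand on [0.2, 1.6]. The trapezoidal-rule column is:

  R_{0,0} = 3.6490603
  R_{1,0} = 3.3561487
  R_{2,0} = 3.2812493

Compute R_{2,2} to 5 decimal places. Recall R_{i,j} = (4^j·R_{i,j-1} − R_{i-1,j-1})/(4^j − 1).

Richardson extrapolation on the trapezoidal column (denominator 4−1=3):
R_{1,1} = (4·3.3561487 − 3.6490603) / 3 = 3.2585115
R_{2,1} = 3.2812493 + (3.2812493 − 3.3561487)/3 = 3.2562828
R_{2,2} = 3.2562828 + (3.2562828 − 3.2585115)/15 = 3.2561342

3.25613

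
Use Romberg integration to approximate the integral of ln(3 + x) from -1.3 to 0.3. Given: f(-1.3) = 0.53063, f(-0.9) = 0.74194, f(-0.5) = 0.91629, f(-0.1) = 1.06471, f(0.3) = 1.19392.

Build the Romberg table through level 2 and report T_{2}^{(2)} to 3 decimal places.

1.438

T_{0}^{(0)} (trapezoid, 1 panel, h=1.6000): 1.37964
T_{1}^{(0)} (trapezoid, 2 panels, h=0.8000): 1.42285
T_{2}^{(0)} (trapezoid, 4 panels, h=0.4000): 1.43409
T_{1}^{(1)} = 1.42285 + (1.42285 − 1.37964)/3 = 1.43725
T_{2}^{(1)} = 1.43409 + (1.43409 − 1.42285)/3 = 1.43784
T_{2}^{(2)} = 1.43784 + (1.43784 − 1.43725)/15 = 1.43788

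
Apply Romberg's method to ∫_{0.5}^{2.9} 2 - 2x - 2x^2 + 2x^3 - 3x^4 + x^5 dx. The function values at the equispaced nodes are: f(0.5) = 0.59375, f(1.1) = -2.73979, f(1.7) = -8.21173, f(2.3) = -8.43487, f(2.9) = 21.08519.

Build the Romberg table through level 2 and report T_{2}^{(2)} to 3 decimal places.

T_{0}^{(0)} (trapezoid, 1 panel, h=2.4000): 26.01473
T_{1}^{(0)} (trapezoid, 2 panels, h=1.2000): 3.15329
T_{2}^{(0)} (trapezoid, 4 panels, h=0.6000): -5.12815
T_{1}^{(1)} = 3.15329 + (3.15329 − 26.01473)/3 = -4.46719
T_{2}^{(1)} = -5.12815 + (-5.12815 − 3.15329)/3 = -7.88863
T_{2}^{(2)} = -7.88863 + (-7.88863 − (-4.46719))/15 = -8.11673

-8.117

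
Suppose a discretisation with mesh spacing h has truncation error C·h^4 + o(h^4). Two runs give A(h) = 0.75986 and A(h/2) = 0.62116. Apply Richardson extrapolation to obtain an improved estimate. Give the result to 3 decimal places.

0.612

Extrapolated value = (16·A(h/2) − A(h)) / (16 − 1)
= (16·0.62116 − 0.75986) / 15
= 9.17870 / 15 = 0.61191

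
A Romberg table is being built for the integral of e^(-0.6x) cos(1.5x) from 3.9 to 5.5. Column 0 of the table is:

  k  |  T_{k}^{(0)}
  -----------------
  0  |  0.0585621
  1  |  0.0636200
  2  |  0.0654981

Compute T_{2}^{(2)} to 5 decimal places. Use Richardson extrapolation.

0.06618

Richardson extrapolation on the trapezoidal column (denominator 4−1=3):
T_{1}^{(1)} = 0.0636200 + (0.0636200 − 0.0585621)/3 = 0.0653060
T_{2}^{(1)} = (4·0.0654981 − 0.0636200) / 3 = 0.0661241
T_{2}^{(2)} = (16·0.0661241 − 0.0653060) / 15 = 0.0661786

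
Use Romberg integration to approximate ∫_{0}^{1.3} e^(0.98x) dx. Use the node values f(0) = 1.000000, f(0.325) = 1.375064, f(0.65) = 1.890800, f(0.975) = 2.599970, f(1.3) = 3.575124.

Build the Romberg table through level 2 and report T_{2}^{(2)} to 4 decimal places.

2.6277

T_{0}^{(0)} (trapezoid, 1 panel, h=1.3000): 2.973831
T_{1}^{(0)} (trapezoid, 2 panels, h=0.6500): 2.715935
T_{2}^{(0)} (trapezoid, 4 panels, h=0.3250): 2.649854
T_{1}^{(1)} = 2.715935 + (2.715935 − 2.973831)/3 = 2.629970
T_{2}^{(1)} = 2.649854 + (2.649854 − 2.715935)/3 = 2.627827
T_{2}^{(2)} = 2.627827 + (2.627827 − 2.629970)/15 = 2.627684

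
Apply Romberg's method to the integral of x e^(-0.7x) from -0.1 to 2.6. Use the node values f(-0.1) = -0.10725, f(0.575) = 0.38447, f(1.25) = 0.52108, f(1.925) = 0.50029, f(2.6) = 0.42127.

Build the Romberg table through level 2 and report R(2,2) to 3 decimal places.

1.103

R(0,0) (trapezoid, 1 panel, h=2.7000): 0.42393
R(1,0) (trapezoid, 2 panels, h=1.3500): 0.91542
R(2,0) (trapezoid, 4 panels, h=0.6750): 1.05492
R(1,1) = 0.91542 + (0.91542 − 0.42393)/3 = 1.07925
R(2,1) = 1.05492 + (1.05492 − 0.91542)/3 = 1.10142
R(2,2) = 1.10142 + (1.10142 − 1.07925)/15 = 1.10290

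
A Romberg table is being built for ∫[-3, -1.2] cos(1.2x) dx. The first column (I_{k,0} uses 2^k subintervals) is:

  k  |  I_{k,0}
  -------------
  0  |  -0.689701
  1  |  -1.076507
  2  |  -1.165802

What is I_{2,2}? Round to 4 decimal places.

-1.1949

I_{1,1} = (4·(-1.076507) − (-0.689701)) / 3 = -1.205442
I_{2,1} = -1.165802 + (-1.165802 − (-1.076507))/3 = -1.195567
I_{2,2} = -1.195567 + (-1.195567 − (-1.205442))/15 = -1.194909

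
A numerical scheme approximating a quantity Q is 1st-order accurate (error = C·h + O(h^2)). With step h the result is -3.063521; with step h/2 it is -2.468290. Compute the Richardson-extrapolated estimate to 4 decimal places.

-1.8731

The leading error scales as h; refining by a factor of 2 reduces it by 2^1 = 2.
Extrapolated value = (2·A(h/2) − A(h)) / (2 − 1)
= (2·(-2.468290) − (-3.063521)) / 1
= -1.873059 / 1 = -1.873059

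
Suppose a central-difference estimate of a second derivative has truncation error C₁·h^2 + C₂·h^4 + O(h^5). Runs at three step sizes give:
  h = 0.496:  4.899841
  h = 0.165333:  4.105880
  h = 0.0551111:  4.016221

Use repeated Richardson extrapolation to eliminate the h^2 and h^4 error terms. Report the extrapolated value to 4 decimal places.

4.0050

First eliminate the h^2 term (factor 3^2 = 9):
  B₁ = (9·4.105880 − 4.899841)/8 = 4.006635
  B₂ = (9·4.016221 − 4.105880)/8 = 4.005014
Then eliminate the h^4 term (factor 3^4 = 81):
  (81·4.005014 − 4.006635)/80 = 4.004994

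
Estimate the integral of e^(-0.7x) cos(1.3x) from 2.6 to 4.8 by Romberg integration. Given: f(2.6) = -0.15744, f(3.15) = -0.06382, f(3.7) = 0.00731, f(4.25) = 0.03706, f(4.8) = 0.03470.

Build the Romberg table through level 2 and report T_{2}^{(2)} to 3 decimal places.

-0.040

T_{0}^{(0)} (trapezoid, 1 panel, h=2.2000): -0.13501
T_{1}^{(0)} (trapezoid, 2 panels, h=1.1000): -0.05947
T_{2}^{(0)} (trapezoid, 4 panels, h=0.5500): -0.04445
T_{1}^{(1)} = -0.05947 + (-0.05947 − (-0.13501))/3 = -0.03429
T_{2}^{(1)} = -0.04445 + (-0.04445 − (-0.05947))/3 = -0.03944
T_{2}^{(2)} = -0.03944 + (-0.03944 − (-0.03429))/15 = -0.03978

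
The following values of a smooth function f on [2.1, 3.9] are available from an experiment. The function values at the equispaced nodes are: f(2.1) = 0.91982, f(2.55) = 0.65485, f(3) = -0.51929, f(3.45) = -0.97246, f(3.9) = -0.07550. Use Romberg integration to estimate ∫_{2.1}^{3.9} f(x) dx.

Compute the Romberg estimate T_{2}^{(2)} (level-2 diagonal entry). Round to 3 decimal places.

T_{0}^{(0)} (trapezoid, 1 panel, h=1.8000): 0.75989
T_{1}^{(0)} (trapezoid, 2 panels, h=0.9000): -0.08742
T_{2}^{(0)} (trapezoid, 4 panels, h=0.4500): -0.18663
T_{1}^{(1)} = -0.08742 + (-0.08742 − 0.75989)/3 = -0.36986
T_{2}^{(1)} = -0.18663 + (-0.18663 − (-0.08742))/3 = -0.21970
T_{2}^{(2)} = -0.21970 + (-0.21970 − (-0.36986))/15 = -0.20969

-0.210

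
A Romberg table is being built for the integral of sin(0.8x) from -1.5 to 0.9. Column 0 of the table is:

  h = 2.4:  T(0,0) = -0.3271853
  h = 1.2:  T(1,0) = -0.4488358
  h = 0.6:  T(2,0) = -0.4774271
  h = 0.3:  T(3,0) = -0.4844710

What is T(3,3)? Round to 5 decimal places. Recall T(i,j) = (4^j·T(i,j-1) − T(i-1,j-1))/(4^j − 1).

-0.48681

Richardson extrapolation on the trapezoidal column (denominator 4−1=3):
T(1,1) = (4·(-0.4488358) − (-0.3271853)) / 3 = -0.4893860
T(2,1) = (4·(-0.4774271) − (-0.4488358)) / 3 = -0.4869575
T(3,1) = (4·(-0.4844710) − (-0.4774271)) / 3 = -0.4868190
T(2,2) = -0.4869575 + (-0.4869575 − (-0.4893860))/15 = -0.4867956
T(3,2) = (16·(-0.4868190) − (-0.4869575)) / 15 = -0.4868098
T(3,3) = -0.4868098 + (-0.4868098 − (-0.4867956))/63 = -0.4868100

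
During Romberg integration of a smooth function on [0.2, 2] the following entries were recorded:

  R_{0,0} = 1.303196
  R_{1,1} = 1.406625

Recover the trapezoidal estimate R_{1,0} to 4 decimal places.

1.3808

From R_{1,1} = (4·R_{1,0} − R_{0,0})/3, solve for R_{1,0}:
4·R_{1,0} = 3·1.406625 + 1.303196 = 5.523071
R_{1,0} = 1.380768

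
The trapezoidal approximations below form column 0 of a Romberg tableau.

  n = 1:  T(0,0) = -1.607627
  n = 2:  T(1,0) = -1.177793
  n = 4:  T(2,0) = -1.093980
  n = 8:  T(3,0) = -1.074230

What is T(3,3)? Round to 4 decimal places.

Richardson extrapolation on the trapezoidal column (denominator 4−1=3):
T(1,1) = (4·(-1.177793) − (-1.607627)) / 3 = -1.034515
T(2,1) = -1.093980 + (-1.093980 − (-1.177793))/3 = -1.066042
T(3,1) = (4·(-1.074230) − (-1.093980)) / 3 = -1.067647
T(2,2) = (16·(-1.066042) − (-1.034515)) / 15 = -1.068144
T(3,2) = -1.067647 + (-1.067647 − (-1.066042))/15 = -1.067754
T(3,3) = -1.067754 + (-1.067754 − (-1.068144))/63 = -1.067748

-1.0677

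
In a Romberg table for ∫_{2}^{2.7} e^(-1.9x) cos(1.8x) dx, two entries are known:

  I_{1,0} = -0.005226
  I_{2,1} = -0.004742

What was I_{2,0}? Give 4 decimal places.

From I_{2,1} = (4·I_{2,0} − I_{1,0})/3, solve for I_{2,0}:
4·I_{2,0} = 3·(-0.004742) + (-0.005226) = -0.019452
I_{2,0} = -0.004863

-0.0049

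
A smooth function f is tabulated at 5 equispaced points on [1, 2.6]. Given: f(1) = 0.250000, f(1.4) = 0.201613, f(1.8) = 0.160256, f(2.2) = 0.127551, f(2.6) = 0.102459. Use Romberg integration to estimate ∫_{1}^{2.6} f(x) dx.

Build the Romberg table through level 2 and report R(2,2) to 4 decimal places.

R(0,0) (trapezoid, 1 panel, h=1.6000): 0.281967
R(1,0) (trapezoid, 2 panels, h=0.8000): 0.269188
R(2,0) (trapezoid, 4 panels, h=0.4000): 0.266260
R(1,1) = 0.269188 + (0.269188 − 0.281967)/3 = 0.264928
R(2,1) = 0.266260 + (0.266260 − 0.269188)/3 = 0.265284
R(2,2) = 0.265284 + (0.265284 − 0.264928)/15 = 0.265308

0.2653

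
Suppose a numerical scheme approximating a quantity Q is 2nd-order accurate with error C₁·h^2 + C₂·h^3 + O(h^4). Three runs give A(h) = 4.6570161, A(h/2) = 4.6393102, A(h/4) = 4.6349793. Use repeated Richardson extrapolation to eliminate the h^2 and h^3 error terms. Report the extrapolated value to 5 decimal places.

4.63355

First eliminate the h^2 term (factor 2^2 = 4):
  B₁ = (4·4.6393102 − 4.6570161)/3 = 4.6334082
  B₂ = (4·4.6349793 − 4.6393102)/3 = 4.6335357
Then eliminate the h^3 term (factor 2^3 = 8):
  (8·4.6335357 − 4.6334082)/7 = 4.6335539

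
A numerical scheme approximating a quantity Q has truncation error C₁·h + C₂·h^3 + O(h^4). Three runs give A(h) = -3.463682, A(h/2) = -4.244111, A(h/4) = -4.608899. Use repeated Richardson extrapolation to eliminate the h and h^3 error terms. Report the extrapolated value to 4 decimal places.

-4.9664

First eliminate the h term (factor 2^1 = 2):
  B₁ = (2·(-4.244111) − (-3.463682))/1 = -5.024540
  B₂ = (2·(-4.608899) − (-4.244111))/1 = -4.973687
Then eliminate the h^3 term (factor 2^3 = 8):
  (8·(-4.973687) − (-5.024540))/7 = -4.966422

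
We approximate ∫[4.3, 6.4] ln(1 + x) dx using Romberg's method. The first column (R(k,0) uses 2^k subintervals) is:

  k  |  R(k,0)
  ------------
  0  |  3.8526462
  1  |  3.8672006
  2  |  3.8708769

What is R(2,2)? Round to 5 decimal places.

3.87211

R(1,1) = 3.8672006 + (3.8672006 − 3.8526462)/3 = 3.8720521
R(2,1) = (4·3.8708769 − 3.8672006) / 3 = 3.8721023
R(2,2) = (16·3.8721023 − 3.8720521) / 15 = 3.8721056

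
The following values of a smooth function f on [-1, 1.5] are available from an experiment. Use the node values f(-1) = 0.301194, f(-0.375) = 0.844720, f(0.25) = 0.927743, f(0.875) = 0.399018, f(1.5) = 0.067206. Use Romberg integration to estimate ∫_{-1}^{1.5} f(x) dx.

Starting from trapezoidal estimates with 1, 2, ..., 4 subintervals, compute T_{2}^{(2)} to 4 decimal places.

T_{0}^{(0)} (trapezoid, 1 panel, h=2.5000): 0.460500
T_{1}^{(0)} (trapezoid, 2 panels, h=1.2500): 1.389929
T_{2}^{(0)} (trapezoid, 4 panels, h=0.6250): 1.472301
T_{1}^{(1)} = 1.389929 + (1.389929 − 0.460500)/3 = 1.699739
T_{2}^{(1)} = 1.472301 + (1.472301 − 1.389929)/3 = 1.499758
T_{2}^{(2)} = 1.499758 + (1.499758 − 1.699739)/15 = 1.486426

1.4864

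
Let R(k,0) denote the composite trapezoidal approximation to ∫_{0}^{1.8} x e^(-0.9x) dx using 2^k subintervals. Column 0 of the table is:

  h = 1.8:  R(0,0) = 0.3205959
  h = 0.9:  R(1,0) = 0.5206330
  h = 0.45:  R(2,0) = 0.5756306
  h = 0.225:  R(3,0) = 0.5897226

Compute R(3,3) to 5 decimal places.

Richardson extrapolation on the trapezoidal column (denominator 4−1=3):
R(1,1) = 0.5206330 + (0.5206330 − 0.3205959)/3 = 0.5873120
R(2,1) = 0.5756306 + (0.5756306 − 0.5206330)/3 = 0.5939631
R(3,1) = (4·0.5897226 − 0.5756306) / 3 = 0.5944199
R(2,2) = 0.5939631 + (0.5939631 − 0.5873120)/15 = 0.5944065
R(3,2) = (16·0.5944199 − 0.5939631) / 15 = 0.5944504
R(3,3) = (64·0.5944504 − 0.5944065) / 63 = 0.5944511
(Column j=1 coincides with Simpson's rule on the same nodes.)

0.59445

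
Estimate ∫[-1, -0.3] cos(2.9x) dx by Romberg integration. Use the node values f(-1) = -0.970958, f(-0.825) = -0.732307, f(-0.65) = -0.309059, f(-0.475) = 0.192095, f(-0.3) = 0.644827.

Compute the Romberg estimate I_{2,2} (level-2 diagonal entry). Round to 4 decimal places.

-0.1811

I_{0,0} (trapezoid, 1 panel, h=0.7000): -0.114146
I_{1,0} (trapezoid, 2 panels, h=0.3500): -0.165244
I_{2,0} (trapezoid, 4 panels, h=0.1750): -0.177159
I_{1,1} = -0.165244 + (-0.165244 − (-0.114146))/3 = -0.182277
I_{2,1} = -0.177159 + (-0.177159 − (-0.165244))/3 = -0.181131
I_{2,2} = -0.181131 + (-0.181131 − (-0.182277))/15 = -0.181055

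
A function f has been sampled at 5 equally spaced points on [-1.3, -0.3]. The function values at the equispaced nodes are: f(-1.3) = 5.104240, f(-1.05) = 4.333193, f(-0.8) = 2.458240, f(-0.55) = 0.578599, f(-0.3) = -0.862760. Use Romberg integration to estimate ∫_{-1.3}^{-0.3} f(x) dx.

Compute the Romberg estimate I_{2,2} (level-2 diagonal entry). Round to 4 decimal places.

I_{0,0} (trapezoid, 1 panel, h=1.0000): 2.120740
I_{1,0} (trapezoid, 2 panels, h=0.5000): 2.289490
I_{2,0} (trapezoid, 4 panels, h=0.2500): 2.372693
I_{1,1} = 2.289490 + (2.289490 − 2.120740)/3 = 2.345740
I_{2,1} = 2.372693 + (2.372693 − 2.289490)/3 = 2.400427
I_{2,2} = 2.400427 + (2.400427 − 2.345740)/15 = 2.404073

2.4041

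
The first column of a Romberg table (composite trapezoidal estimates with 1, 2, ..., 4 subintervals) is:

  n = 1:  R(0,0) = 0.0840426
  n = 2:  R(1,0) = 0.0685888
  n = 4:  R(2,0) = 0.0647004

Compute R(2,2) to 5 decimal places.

0.06340

R(1,1) = (4·0.0685888 − 0.0840426) / 3 = 0.0634375
R(2,1) = 0.0647004 + (0.0647004 − 0.0685888)/3 = 0.0634043
R(2,2) = (16·0.0634043 − 0.0634375) / 15 = 0.0634021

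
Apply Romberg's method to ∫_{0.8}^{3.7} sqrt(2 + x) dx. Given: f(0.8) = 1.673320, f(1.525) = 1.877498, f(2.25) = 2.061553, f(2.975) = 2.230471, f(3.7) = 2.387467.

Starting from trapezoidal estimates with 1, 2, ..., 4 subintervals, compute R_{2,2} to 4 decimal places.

5.9488

R_{0,0} (trapezoid, 1 panel, h=2.9000): 5.888141
R_{1,0} (trapezoid, 2 panels, h=1.4500): 5.933322
R_{2,0} (trapezoid, 4 panels, h=0.7250): 5.944939
R_{1,1} = 5.933322 + (5.933322 − 5.888141)/3 = 5.948382
R_{2,1} = 5.944939 + (5.944939 − 5.933322)/3 = 5.948811
R_{2,2} = 5.948811 + (5.948811 − 5.948382)/15 = 5.948840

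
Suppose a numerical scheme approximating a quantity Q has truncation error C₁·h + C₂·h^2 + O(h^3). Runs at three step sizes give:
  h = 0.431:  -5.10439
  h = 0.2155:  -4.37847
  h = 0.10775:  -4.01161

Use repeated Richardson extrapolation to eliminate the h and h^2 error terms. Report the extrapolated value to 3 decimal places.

-3.642

First eliminate the h term (factor 2^1 = 2):
  B₁ = (2·(-4.37847) − (-5.10439))/1 = -3.65255
  B₂ = (2·(-4.01161) − (-4.37847))/1 = -3.64475
Then eliminate the h^2 term (factor 2^2 = 4):
  (4·(-3.64475) − (-3.65255))/3 = -3.64215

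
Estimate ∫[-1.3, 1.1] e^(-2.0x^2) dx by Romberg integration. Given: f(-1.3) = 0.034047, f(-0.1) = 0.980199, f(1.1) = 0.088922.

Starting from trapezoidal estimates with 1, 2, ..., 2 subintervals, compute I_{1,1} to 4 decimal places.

I_{0,0} (trapezoid, 1 panel, h=2.4000): 0.147563
I_{1,0} (trapezoid, 2 panels, h=1.2000): 1.250020
I_{1,1} = 1.250020 + (1.250020 − 0.147563)/3 = 1.617506

1.6175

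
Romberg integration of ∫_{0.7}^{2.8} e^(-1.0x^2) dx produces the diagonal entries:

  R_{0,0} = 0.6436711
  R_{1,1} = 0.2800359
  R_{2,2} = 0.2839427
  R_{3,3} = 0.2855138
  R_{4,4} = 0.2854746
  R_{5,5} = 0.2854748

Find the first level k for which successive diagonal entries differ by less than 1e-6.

|R_{1,1} − R_{0,0}| = 0.3636352 ≥ 1e-6
|R_{2,2} − R_{1,1}| = 0.0039068 ≥ 1e-6
|R_{3,3} − R_{2,2}| = 0.0015711 ≥ 1e-6
|R_{4,4} − R_{3,3}| = 0.0000392 ≥ 1e-6
|R_{5,5} − R_{4,4}| = 0.0000002 < 1e-6

k = 5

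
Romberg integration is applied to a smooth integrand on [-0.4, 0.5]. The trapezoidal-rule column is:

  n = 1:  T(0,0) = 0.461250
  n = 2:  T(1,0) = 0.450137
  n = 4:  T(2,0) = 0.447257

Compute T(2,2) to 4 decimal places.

0.4463

Richardson extrapolation on the trapezoidal column (denominator 4−1=3):
T(1,1) = 0.450137 + (0.450137 − 0.461250)/3 = 0.446433
T(2,1) = (4·0.447257 − 0.450137) / 3 = 0.446297
T(2,2) = 0.446297 + (0.446297 − 0.446433)/15 = 0.446288
(Column j=1 coincides with Simpson's rule on the same nodes.)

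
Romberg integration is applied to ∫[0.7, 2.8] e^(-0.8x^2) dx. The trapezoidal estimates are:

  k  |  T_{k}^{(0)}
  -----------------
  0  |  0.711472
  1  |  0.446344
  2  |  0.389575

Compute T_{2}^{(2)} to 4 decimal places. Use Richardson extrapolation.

T_{1}^{(1)} = 0.446344 + (0.446344 − 0.711472)/3 = 0.357968
T_{2}^{(1)} = 0.389575 + (0.389575 − 0.446344)/3 = 0.370652
T_{2}^{(2)} = (16·0.370652 − 0.357968) / 15 = 0.371498

0.3715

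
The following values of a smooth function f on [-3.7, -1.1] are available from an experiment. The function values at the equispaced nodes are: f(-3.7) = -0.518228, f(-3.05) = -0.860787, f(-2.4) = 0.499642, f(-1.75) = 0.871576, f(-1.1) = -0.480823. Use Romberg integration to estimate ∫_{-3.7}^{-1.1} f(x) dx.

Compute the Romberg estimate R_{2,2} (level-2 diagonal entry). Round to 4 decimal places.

-0.0188

R_{0,0} (trapezoid, 1 panel, h=2.6000): -1.298766
R_{1,0} (trapezoid, 2 panels, h=1.3000): 0.000151
R_{2,0} (trapezoid, 4 panels, h=0.6500): 0.007089
R_{1,1} = 0.000151 + (0.000151 − (-1.298766))/3 = 0.433123
R_{2,1} = 0.007089 + (0.007089 − 0.000151)/3 = 0.009402
R_{2,2} = 0.009402 + (0.009402 − 0.433123)/15 = -0.018846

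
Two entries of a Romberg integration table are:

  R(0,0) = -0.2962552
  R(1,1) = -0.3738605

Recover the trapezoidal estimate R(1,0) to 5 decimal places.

-0.35446

From R(1,1) = (4·R(1,0) − R(0,0))/3, solve for R(1,0):
4·R(1,0) = 3·(-0.3738605) + (-0.2962552) = -1.4178367
R(1,0) = -0.3544592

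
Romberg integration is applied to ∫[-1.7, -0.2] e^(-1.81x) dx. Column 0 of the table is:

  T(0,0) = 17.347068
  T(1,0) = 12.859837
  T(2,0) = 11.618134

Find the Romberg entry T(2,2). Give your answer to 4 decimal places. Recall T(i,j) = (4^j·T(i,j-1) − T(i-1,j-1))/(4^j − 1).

Richardson extrapolation on the trapezoidal column (denominator 4−1=3):
T(1,1) = 12.859837 + (12.859837 − 17.347068)/3 = 11.364093
T(2,1) = (4·11.618134 − 12.859837) / 3 = 11.204233
T(2,2) = (16·11.204233 − 11.364093) / 15 = 11.193576
(Column j=1 coincides with Simpson's rule on the same nodes.)

11.1936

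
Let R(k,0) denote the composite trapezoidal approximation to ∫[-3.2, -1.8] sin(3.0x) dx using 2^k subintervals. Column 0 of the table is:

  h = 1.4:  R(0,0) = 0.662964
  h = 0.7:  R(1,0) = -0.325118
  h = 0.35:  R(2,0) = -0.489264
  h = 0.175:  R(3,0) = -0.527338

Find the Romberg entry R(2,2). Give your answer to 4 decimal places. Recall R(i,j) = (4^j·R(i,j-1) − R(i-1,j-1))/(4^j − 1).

R(1,1) = -0.325118 + (-0.325118 − 0.662964)/3 = -0.654479
R(2,1) = (4·(-0.489264) − (-0.325118)) / 3 = -0.543979
R(2,2) = (16·(-0.543979) − (-0.654479)) / 15 = -0.536612

-0.5366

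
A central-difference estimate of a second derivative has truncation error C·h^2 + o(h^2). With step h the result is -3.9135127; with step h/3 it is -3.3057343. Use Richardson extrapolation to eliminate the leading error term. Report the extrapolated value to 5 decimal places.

-3.22976

The leading error scales as h^2; refining by a factor of 3 reduces it by 3^2 = 9.
Extrapolated value = (9·A(h/3) − A(h)) / (9 − 1)
= (9·(-3.3057343) − (-3.9135127)) / 8
= -25.8380960 / 8 = -3.2297620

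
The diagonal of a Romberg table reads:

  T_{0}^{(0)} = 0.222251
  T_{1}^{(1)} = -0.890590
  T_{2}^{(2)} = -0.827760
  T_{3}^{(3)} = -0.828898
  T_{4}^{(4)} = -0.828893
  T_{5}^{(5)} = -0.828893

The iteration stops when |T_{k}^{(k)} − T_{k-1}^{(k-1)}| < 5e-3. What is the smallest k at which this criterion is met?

|T_{1}^{(1)} − T_{0}^{(0)}| = 1.112841 ≥ 5e-3
|T_{2}^{(2)} − T_{1}^{(1)}| = 0.062830 ≥ 5e-3
|T_{3}^{(3)} − T_{2}^{(2)}| = 0.001138 < 5e-3

k = 3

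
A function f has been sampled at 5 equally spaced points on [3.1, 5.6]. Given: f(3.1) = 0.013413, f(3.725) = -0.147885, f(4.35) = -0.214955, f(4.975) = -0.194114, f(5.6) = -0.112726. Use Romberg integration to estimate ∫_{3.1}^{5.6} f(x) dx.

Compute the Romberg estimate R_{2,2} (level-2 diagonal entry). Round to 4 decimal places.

R_{0,0} (trapezoid, 1 panel, h=2.5000): -0.124141
R_{1,0} (trapezoid, 2 panels, h=1.2500): -0.330764
R_{2,0} (trapezoid, 4 panels, h=0.6250): -0.379132
R_{1,1} = -0.330764 + (-0.330764 − (-0.124141))/3 = -0.399638
R_{2,1} = -0.379132 + (-0.379132 − (-0.330764))/3 = -0.395255
R_{2,2} = -0.395255 + (-0.395255 − (-0.399638))/15 = -0.394963

-0.3950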